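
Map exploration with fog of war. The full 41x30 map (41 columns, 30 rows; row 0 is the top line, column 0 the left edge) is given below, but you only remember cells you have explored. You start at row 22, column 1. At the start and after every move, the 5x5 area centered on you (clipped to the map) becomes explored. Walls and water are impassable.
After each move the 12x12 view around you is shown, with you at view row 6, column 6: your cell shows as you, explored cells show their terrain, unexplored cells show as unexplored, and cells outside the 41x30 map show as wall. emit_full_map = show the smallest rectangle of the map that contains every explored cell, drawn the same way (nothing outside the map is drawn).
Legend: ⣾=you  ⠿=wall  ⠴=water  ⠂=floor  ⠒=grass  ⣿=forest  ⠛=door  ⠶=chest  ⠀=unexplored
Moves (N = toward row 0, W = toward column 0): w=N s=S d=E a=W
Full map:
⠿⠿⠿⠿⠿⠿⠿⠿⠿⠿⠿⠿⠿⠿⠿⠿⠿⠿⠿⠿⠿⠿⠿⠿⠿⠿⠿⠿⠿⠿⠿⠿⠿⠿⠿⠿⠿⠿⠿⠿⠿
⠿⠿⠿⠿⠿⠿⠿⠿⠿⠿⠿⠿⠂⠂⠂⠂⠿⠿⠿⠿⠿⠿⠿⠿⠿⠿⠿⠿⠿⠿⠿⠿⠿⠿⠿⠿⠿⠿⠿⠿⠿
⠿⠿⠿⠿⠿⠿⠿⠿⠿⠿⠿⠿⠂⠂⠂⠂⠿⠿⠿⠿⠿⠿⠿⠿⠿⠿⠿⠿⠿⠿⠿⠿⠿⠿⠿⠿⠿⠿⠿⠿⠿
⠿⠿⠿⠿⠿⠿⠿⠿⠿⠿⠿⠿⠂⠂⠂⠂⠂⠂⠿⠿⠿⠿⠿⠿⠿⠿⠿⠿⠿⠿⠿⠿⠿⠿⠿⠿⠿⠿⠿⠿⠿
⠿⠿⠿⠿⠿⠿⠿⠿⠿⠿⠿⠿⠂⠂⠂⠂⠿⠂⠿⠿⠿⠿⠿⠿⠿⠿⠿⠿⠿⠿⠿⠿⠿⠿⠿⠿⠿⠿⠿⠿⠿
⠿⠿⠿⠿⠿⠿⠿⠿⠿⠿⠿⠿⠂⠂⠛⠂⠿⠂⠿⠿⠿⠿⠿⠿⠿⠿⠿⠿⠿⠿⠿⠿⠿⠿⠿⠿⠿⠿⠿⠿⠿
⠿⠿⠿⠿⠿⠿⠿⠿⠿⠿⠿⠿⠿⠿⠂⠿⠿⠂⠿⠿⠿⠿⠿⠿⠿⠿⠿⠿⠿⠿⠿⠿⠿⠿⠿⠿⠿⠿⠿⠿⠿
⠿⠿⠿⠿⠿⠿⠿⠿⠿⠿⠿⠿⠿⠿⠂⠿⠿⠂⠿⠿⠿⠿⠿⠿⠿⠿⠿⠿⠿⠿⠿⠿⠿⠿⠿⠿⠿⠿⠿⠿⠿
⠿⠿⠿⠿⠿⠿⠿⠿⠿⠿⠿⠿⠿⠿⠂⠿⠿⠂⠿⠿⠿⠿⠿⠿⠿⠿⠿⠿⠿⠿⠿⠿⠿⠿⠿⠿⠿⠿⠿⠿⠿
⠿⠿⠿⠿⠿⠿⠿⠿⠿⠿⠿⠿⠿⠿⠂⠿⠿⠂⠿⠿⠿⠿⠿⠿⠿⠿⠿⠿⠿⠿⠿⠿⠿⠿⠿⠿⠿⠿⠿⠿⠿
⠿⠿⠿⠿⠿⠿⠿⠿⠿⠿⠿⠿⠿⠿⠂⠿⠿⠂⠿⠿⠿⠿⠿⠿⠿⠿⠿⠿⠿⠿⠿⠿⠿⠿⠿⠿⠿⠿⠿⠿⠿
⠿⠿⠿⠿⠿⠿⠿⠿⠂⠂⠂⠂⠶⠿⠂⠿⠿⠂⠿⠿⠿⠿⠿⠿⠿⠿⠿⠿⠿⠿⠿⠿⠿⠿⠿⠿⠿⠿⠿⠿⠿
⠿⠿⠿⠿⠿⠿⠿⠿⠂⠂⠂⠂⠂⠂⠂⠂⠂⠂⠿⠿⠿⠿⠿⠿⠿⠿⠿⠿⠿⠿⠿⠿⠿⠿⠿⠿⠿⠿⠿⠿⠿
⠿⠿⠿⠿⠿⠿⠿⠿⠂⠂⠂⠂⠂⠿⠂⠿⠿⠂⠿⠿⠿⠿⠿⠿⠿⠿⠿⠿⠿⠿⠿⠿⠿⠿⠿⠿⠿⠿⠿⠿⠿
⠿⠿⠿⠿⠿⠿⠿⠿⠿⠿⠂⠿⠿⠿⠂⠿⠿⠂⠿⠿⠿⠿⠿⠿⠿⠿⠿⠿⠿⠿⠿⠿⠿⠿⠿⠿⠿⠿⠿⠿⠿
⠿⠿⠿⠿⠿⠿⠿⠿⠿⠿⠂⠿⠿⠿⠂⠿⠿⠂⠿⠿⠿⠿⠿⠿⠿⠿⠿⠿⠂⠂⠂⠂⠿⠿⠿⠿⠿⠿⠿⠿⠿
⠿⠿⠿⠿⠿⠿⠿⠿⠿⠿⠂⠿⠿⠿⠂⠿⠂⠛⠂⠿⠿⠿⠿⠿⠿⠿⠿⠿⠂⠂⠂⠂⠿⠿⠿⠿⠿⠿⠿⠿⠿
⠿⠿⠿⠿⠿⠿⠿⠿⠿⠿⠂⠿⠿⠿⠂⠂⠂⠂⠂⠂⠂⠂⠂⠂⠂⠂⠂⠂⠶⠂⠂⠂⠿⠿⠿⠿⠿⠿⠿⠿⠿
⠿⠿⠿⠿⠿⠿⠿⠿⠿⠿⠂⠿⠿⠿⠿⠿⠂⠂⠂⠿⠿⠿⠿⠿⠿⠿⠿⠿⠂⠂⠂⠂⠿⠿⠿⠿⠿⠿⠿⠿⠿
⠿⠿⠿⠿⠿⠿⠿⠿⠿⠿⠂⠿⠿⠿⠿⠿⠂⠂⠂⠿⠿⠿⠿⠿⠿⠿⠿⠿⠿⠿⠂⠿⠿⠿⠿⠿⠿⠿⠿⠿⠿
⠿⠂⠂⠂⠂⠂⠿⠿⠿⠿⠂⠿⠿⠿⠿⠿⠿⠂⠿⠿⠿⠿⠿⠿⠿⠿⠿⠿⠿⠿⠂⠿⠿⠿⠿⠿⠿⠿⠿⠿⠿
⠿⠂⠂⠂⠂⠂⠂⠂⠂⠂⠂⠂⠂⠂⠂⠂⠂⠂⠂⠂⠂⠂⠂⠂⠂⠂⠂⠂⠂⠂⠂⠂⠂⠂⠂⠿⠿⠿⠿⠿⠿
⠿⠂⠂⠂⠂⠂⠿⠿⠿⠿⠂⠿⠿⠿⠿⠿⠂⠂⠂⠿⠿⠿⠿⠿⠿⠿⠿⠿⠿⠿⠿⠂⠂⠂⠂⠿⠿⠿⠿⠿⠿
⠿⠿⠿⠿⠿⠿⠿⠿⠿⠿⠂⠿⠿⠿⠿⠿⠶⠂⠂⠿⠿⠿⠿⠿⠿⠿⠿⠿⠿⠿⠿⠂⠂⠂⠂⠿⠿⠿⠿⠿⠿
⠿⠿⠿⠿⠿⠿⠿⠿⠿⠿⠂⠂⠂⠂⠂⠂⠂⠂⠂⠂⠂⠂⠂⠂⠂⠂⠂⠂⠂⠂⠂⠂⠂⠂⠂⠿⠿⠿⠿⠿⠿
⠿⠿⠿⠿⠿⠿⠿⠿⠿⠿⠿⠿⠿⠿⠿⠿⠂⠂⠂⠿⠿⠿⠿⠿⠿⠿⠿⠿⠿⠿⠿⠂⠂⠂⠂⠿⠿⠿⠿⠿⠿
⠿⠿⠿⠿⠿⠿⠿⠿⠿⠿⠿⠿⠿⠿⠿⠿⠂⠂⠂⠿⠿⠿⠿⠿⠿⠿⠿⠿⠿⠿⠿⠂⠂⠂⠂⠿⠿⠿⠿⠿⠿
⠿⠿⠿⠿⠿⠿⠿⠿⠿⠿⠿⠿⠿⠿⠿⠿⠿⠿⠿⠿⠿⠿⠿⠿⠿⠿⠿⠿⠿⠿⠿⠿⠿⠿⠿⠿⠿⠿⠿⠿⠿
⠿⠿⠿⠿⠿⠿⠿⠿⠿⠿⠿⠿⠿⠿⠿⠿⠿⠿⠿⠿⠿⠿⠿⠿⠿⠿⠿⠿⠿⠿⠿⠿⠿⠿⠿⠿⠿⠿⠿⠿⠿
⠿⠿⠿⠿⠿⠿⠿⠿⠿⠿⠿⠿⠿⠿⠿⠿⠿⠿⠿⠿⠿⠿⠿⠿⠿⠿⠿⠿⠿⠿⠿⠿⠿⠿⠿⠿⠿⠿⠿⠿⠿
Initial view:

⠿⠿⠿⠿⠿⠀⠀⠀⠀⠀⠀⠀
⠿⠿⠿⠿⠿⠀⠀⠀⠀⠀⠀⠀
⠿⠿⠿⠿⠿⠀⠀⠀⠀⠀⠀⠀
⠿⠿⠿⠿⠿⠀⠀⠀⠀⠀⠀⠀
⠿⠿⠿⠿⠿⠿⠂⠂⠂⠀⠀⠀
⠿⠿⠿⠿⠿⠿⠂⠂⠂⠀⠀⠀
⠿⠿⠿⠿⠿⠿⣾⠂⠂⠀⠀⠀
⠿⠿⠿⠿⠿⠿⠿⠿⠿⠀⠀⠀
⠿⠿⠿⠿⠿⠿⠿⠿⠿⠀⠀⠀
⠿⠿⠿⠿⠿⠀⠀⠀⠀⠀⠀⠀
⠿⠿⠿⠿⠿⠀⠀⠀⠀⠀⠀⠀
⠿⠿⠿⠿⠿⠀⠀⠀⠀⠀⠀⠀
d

⠿⠿⠿⠿⠀⠀⠀⠀⠀⠀⠀⠀
⠿⠿⠿⠿⠀⠀⠀⠀⠀⠀⠀⠀
⠿⠿⠿⠿⠀⠀⠀⠀⠀⠀⠀⠀
⠿⠿⠿⠿⠀⠀⠀⠀⠀⠀⠀⠀
⠿⠿⠿⠿⠿⠂⠂⠂⠂⠀⠀⠀
⠿⠿⠿⠿⠿⠂⠂⠂⠂⠀⠀⠀
⠿⠿⠿⠿⠿⠂⣾⠂⠂⠀⠀⠀
⠿⠿⠿⠿⠿⠿⠿⠿⠿⠀⠀⠀
⠿⠿⠿⠿⠿⠿⠿⠿⠿⠀⠀⠀
⠿⠿⠿⠿⠀⠀⠀⠀⠀⠀⠀⠀
⠿⠿⠿⠿⠀⠀⠀⠀⠀⠀⠀⠀
⠿⠿⠿⠿⠀⠀⠀⠀⠀⠀⠀⠀

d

⠿⠿⠿⠀⠀⠀⠀⠀⠀⠀⠀⠀
⠿⠿⠿⠀⠀⠀⠀⠀⠀⠀⠀⠀
⠿⠿⠿⠀⠀⠀⠀⠀⠀⠀⠀⠀
⠿⠿⠿⠀⠀⠀⠀⠀⠀⠀⠀⠀
⠿⠿⠿⠿⠂⠂⠂⠂⠂⠀⠀⠀
⠿⠿⠿⠿⠂⠂⠂⠂⠂⠀⠀⠀
⠿⠿⠿⠿⠂⠂⣾⠂⠂⠀⠀⠀
⠿⠿⠿⠿⠿⠿⠿⠿⠿⠀⠀⠀
⠿⠿⠿⠿⠿⠿⠿⠿⠿⠀⠀⠀
⠿⠿⠿⠀⠀⠀⠀⠀⠀⠀⠀⠀
⠿⠿⠿⠀⠀⠀⠀⠀⠀⠀⠀⠀
⠿⠿⠿⠀⠀⠀⠀⠀⠀⠀⠀⠀

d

⠿⠿⠀⠀⠀⠀⠀⠀⠀⠀⠀⠀
⠿⠿⠀⠀⠀⠀⠀⠀⠀⠀⠀⠀
⠿⠿⠀⠀⠀⠀⠀⠀⠀⠀⠀⠀
⠿⠿⠀⠀⠀⠀⠀⠀⠀⠀⠀⠀
⠿⠿⠿⠂⠂⠂⠂⠂⠿⠀⠀⠀
⠿⠿⠿⠂⠂⠂⠂⠂⠂⠀⠀⠀
⠿⠿⠿⠂⠂⠂⣾⠂⠿⠀⠀⠀
⠿⠿⠿⠿⠿⠿⠿⠿⠿⠀⠀⠀
⠿⠿⠿⠿⠿⠿⠿⠿⠿⠀⠀⠀
⠿⠿⠀⠀⠀⠀⠀⠀⠀⠀⠀⠀
⠿⠿⠀⠀⠀⠀⠀⠀⠀⠀⠀⠀
⠿⠿⠀⠀⠀⠀⠀⠀⠀⠀⠀⠀

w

⠿⠿⠀⠀⠀⠀⠀⠀⠀⠀⠀⠀
⠿⠿⠀⠀⠀⠀⠀⠀⠀⠀⠀⠀
⠿⠿⠀⠀⠀⠀⠀⠀⠀⠀⠀⠀
⠿⠿⠀⠀⠀⠀⠀⠀⠀⠀⠀⠀
⠿⠿⠀⠀⠿⠿⠿⠿⠿⠀⠀⠀
⠿⠿⠿⠂⠂⠂⠂⠂⠿⠀⠀⠀
⠿⠿⠿⠂⠂⠂⣾⠂⠂⠀⠀⠀
⠿⠿⠿⠂⠂⠂⠂⠂⠿⠀⠀⠀
⠿⠿⠿⠿⠿⠿⠿⠿⠿⠀⠀⠀
⠿⠿⠿⠿⠿⠿⠿⠿⠿⠀⠀⠀
⠿⠿⠀⠀⠀⠀⠀⠀⠀⠀⠀⠀
⠿⠿⠀⠀⠀⠀⠀⠀⠀⠀⠀⠀

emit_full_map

⠀⠀⠿⠿⠿⠿⠿
⠿⠂⠂⠂⠂⠂⠿
⠿⠂⠂⠂⣾⠂⠂
⠿⠂⠂⠂⠂⠂⠿
⠿⠿⠿⠿⠿⠿⠿
⠿⠿⠿⠿⠿⠿⠿

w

⠿⠿⠀⠀⠀⠀⠀⠀⠀⠀⠀⠀
⠿⠿⠀⠀⠀⠀⠀⠀⠀⠀⠀⠀
⠿⠿⠀⠀⠀⠀⠀⠀⠀⠀⠀⠀
⠿⠿⠀⠀⠀⠀⠀⠀⠀⠀⠀⠀
⠿⠿⠀⠀⠿⠿⠿⠿⠿⠀⠀⠀
⠿⠿⠀⠀⠿⠿⠿⠿⠿⠀⠀⠀
⠿⠿⠿⠂⠂⠂⣾⠂⠿⠀⠀⠀
⠿⠿⠿⠂⠂⠂⠂⠂⠂⠀⠀⠀
⠿⠿⠿⠂⠂⠂⠂⠂⠿⠀⠀⠀
⠿⠿⠿⠿⠿⠿⠿⠿⠿⠀⠀⠀
⠿⠿⠿⠿⠿⠿⠿⠿⠿⠀⠀⠀
⠿⠿⠀⠀⠀⠀⠀⠀⠀⠀⠀⠀

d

⠿⠀⠀⠀⠀⠀⠀⠀⠀⠀⠀⠀
⠿⠀⠀⠀⠀⠀⠀⠀⠀⠀⠀⠀
⠿⠀⠀⠀⠀⠀⠀⠀⠀⠀⠀⠀
⠿⠀⠀⠀⠀⠀⠀⠀⠀⠀⠀⠀
⠿⠀⠀⠿⠿⠿⠿⠿⠿⠀⠀⠀
⠿⠀⠀⠿⠿⠿⠿⠿⠿⠀⠀⠀
⠿⠿⠂⠂⠂⠂⣾⠿⠿⠀⠀⠀
⠿⠿⠂⠂⠂⠂⠂⠂⠂⠀⠀⠀
⠿⠿⠂⠂⠂⠂⠂⠿⠿⠀⠀⠀
⠿⠿⠿⠿⠿⠿⠿⠿⠀⠀⠀⠀
⠿⠿⠿⠿⠿⠿⠿⠿⠀⠀⠀⠀
⠿⠀⠀⠀⠀⠀⠀⠀⠀⠀⠀⠀

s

⠿⠀⠀⠀⠀⠀⠀⠀⠀⠀⠀⠀
⠿⠀⠀⠀⠀⠀⠀⠀⠀⠀⠀⠀
⠿⠀⠀⠀⠀⠀⠀⠀⠀⠀⠀⠀
⠿⠀⠀⠿⠿⠿⠿⠿⠿⠀⠀⠀
⠿⠀⠀⠿⠿⠿⠿⠿⠿⠀⠀⠀
⠿⠿⠂⠂⠂⠂⠂⠿⠿⠀⠀⠀
⠿⠿⠂⠂⠂⠂⣾⠂⠂⠀⠀⠀
⠿⠿⠂⠂⠂⠂⠂⠿⠿⠀⠀⠀
⠿⠿⠿⠿⠿⠿⠿⠿⠿⠀⠀⠀
⠿⠿⠿⠿⠿⠿⠿⠿⠀⠀⠀⠀
⠿⠀⠀⠀⠀⠀⠀⠀⠀⠀⠀⠀
⠿⠀⠀⠀⠀⠀⠀⠀⠀⠀⠀⠀

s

⠿⠀⠀⠀⠀⠀⠀⠀⠀⠀⠀⠀
⠿⠀⠀⠀⠀⠀⠀⠀⠀⠀⠀⠀
⠿⠀⠀⠿⠿⠿⠿⠿⠿⠀⠀⠀
⠿⠀⠀⠿⠿⠿⠿⠿⠿⠀⠀⠀
⠿⠿⠂⠂⠂⠂⠂⠿⠿⠀⠀⠀
⠿⠿⠂⠂⠂⠂⠂⠂⠂⠀⠀⠀
⠿⠿⠂⠂⠂⠂⣾⠿⠿⠀⠀⠀
⠿⠿⠿⠿⠿⠿⠿⠿⠿⠀⠀⠀
⠿⠿⠿⠿⠿⠿⠿⠿⠿⠀⠀⠀
⠿⠀⠀⠀⠀⠀⠀⠀⠀⠀⠀⠀
⠿⠀⠀⠀⠀⠀⠀⠀⠀⠀⠀⠀
⠿⠀⠀⠀⠀⠀⠀⠀⠀⠀⠀⠀

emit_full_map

⠀⠀⠿⠿⠿⠿⠿⠿
⠀⠀⠿⠿⠿⠿⠿⠿
⠿⠂⠂⠂⠂⠂⠿⠿
⠿⠂⠂⠂⠂⠂⠂⠂
⠿⠂⠂⠂⠂⣾⠿⠿
⠿⠿⠿⠿⠿⠿⠿⠿
⠿⠿⠿⠿⠿⠿⠿⠿

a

⠿⠿⠀⠀⠀⠀⠀⠀⠀⠀⠀⠀
⠿⠿⠀⠀⠀⠀⠀⠀⠀⠀⠀⠀
⠿⠿⠀⠀⠿⠿⠿⠿⠿⠿⠀⠀
⠿⠿⠀⠀⠿⠿⠿⠿⠿⠿⠀⠀
⠿⠿⠿⠂⠂⠂⠂⠂⠿⠿⠀⠀
⠿⠿⠿⠂⠂⠂⠂⠂⠂⠂⠀⠀
⠿⠿⠿⠂⠂⠂⣾⠂⠿⠿⠀⠀
⠿⠿⠿⠿⠿⠿⠿⠿⠿⠿⠀⠀
⠿⠿⠿⠿⠿⠿⠿⠿⠿⠿⠀⠀
⠿⠿⠀⠀⠀⠀⠀⠀⠀⠀⠀⠀
⠿⠿⠀⠀⠀⠀⠀⠀⠀⠀⠀⠀
⠿⠿⠀⠀⠀⠀⠀⠀⠀⠀⠀⠀

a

⠿⠿⠿⠀⠀⠀⠀⠀⠀⠀⠀⠀
⠿⠿⠿⠀⠀⠀⠀⠀⠀⠀⠀⠀
⠿⠿⠿⠀⠀⠿⠿⠿⠿⠿⠿⠀
⠿⠿⠿⠀⠀⠿⠿⠿⠿⠿⠿⠀
⠿⠿⠿⠿⠂⠂⠂⠂⠂⠿⠿⠀
⠿⠿⠿⠿⠂⠂⠂⠂⠂⠂⠂⠀
⠿⠿⠿⠿⠂⠂⣾⠂⠂⠿⠿⠀
⠿⠿⠿⠿⠿⠿⠿⠿⠿⠿⠿⠀
⠿⠿⠿⠿⠿⠿⠿⠿⠿⠿⠿⠀
⠿⠿⠿⠀⠀⠀⠀⠀⠀⠀⠀⠀
⠿⠿⠿⠀⠀⠀⠀⠀⠀⠀⠀⠀
⠿⠿⠿⠀⠀⠀⠀⠀⠀⠀⠀⠀

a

⠿⠿⠿⠿⠀⠀⠀⠀⠀⠀⠀⠀
⠿⠿⠿⠿⠀⠀⠀⠀⠀⠀⠀⠀
⠿⠿⠿⠿⠀⠀⠿⠿⠿⠿⠿⠿
⠿⠿⠿⠿⠀⠀⠿⠿⠿⠿⠿⠿
⠿⠿⠿⠿⠿⠂⠂⠂⠂⠂⠿⠿
⠿⠿⠿⠿⠿⠂⠂⠂⠂⠂⠂⠂
⠿⠿⠿⠿⠿⠂⣾⠂⠂⠂⠿⠿
⠿⠿⠿⠿⠿⠿⠿⠿⠿⠿⠿⠿
⠿⠿⠿⠿⠿⠿⠿⠿⠿⠿⠿⠿
⠿⠿⠿⠿⠀⠀⠀⠀⠀⠀⠀⠀
⠿⠿⠿⠿⠀⠀⠀⠀⠀⠀⠀⠀
⠿⠿⠿⠿⠀⠀⠀⠀⠀⠀⠀⠀

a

⠿⠿⠿⠿⠿⠀⠀⠀⠀⠀⠀⠀
⠿⠿⠿⠿⠿⠀⠀⠀⠀⠀⠀⠀
⠿⠿⠿⠿⠿⠀⠀⠿⠿⠿⠿⠿
⠿⠿⠿⠿⠿⠀⠀⠿⠿⠿⠿⠿
⠿⠿⠿⠿⠿⠿⠂⠂⠂⠂⠂⠿
⠿⠿⠿⠿⠿⠿⠂⠂⠂⠂⠂⠂
⠿⠿⠿⠿⠿⠿⣾⠂⠂⠂⠂⠿
⠿⠿⠿⠿⠿⠿⠿⠿⠿⠿⠿⠿
⠿⠿⠿⠿⠿⠿⠿⠿⠿⠿⠿⠿
⠿⠿⠿⠿⠿⠀⠀⠀⠀⠀⠀⠀
⠿⠿⠿⠿⠿⠀⠀⠀⠀⠀⠀⠀
⠿⠿⠿⠿⠿⠀⠀⠀⠀⠀⠀⠀

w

⠿⠿⠿⠿⠿⠀⠀⠀⠀⠀⠀⠀
⠿⠿⠿⠿⠿⠀⠀⠀⠀⠀⠀⠀
⠿⠿⠿⠿⠿⠀⠀⠀⠀⠀⠀⠀
⠿⠿⠿⠿⠿⠀⠀⠿⠿⠿⠿⠿
⠿⠿⠿⠿⠿⠿⠿⠿⠿⠿⠿⠿
⠿⠿⠿⠿⠿⠿⠂⠂⠂⠂⠂⠿
⠿⠿⠿⠿⠿⠿⣾⠂⠂⠂⠂⠂
⠿⠿⠿⠿⠿⠿⠂⠂⠂⠂⠂⠿
⠿⠿⠿⠿⠿⠿⠿⠿⠿⠿⠿⠿
⠿⠿⠿⠿⠿⠿⠿⠿⠿⠿⠿⠿
⠿⠿⠿⠿⠿⠀⠀⠀⠀⠀⠀⠀
⠿⠿⠿⠿⠿⠀⠀⠀⠀⠀⠀⠀

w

⠿⠿⠿⠿⠿⠀⠀⠀⠀⠀⠀⠀
⠿⠿⠿⠿⠿⠀⠀⠀⠀⠀⠀⠀
⠿⠿⠿⠿⠿⠀⠀⠀⠀⠀⠀⠀
⠿⠿⠿⠿⠿⠀⠀⠀⠀⠀⠀⠀
⠿⠿⠿⠿⠿⠿⠿⠿⠿⠿⠿⠿
⠿⠿⠿⠿⠿⠿⠿⠿⠿⠿⠿⠿
⠿⠿⠿⠿⠿⠿⣾⠂⠂⠂⠂⠿
⠿⠿⠿⠿⠿⠿⠂⠂⠂⠂⠂⠂
⠿⠿⠿⠿⠿⠿⠂⠂⠂⠂⠂⠿
⠿⠿⠿⠿⠿⠿⠿⠿⠿⠿⠿⠿
⠿⠿⠿⠿⠿⠿⠿⠿⠿⠿⠿⠿
⠿⠿⠿⠿⠿⠀⠀⠀⠀⠀⠀⠀

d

⠿⠿⠿⠿⠀⠀⠀⠀⠀⠀⠀⠀
⠿⠿⠿⠿⠀⠀⠀⠀⠀⠀⠀⠀
⠿⠿⠿⠿⠀⠀⠀⠀⠀⠀⠀⠀
⠿⠿⠿⠿⠀⠀⠀⠀⠀⠀⠀⠀
⠿⠿⠿⠿⠿⠿⠿⠿⠿⠿⠿⠿
⠿⠿⠿⠿⠿⠿⠿⠿⠿⠿⠿⠿
⠿⠿⠿⠿⠿⠂⣾⠂⠂⠂⠿⠿
⠿⠿⠿⠿⠿⠂⠂⠂⠂⠂⠂⠂
⠿⠿⠿⠿⠿⠂⠂⠂⠂⠂⠿⠿
⠿⠿⠿⠿⠿⠿⠿⠿⠿⠿⠿⠿
⠿⠿⠿⠿⠿⠿⠿⠿⠿⠿⠿⠿
⠿⠿⠿⠿⠀⠀⠀⠀⠀⠀⠀⠀

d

⠿⠿⠿⠀⠀⠀⠀⠀⠀⠀⠀⠀
⠿⠿⠿⠀⠀⠀⠀⠀⠀⠀⠀⠀
⠿⠿⠿⠀⠀⠀⠀⠀⠀⠀⠀⠀
⠿⠿⠿⠀⠀⠀⠀⠀⠀⠀⠀⠀
⠿⠿⠿⠿⠿⠿⠿⠿⠿⠿⠿⠀
⠿⠿⠿⠿⠿⠿⠿⠿⠿⠿⠿⠀
⠿⠿⠿⠿⠂⠂⣾⠂⠂⠿⠿⠀
⠿⠿⠿⠿⠂⠂⠂⠂⠂⠂⠂⠀
⠿⠿⠿⠿⠂⠂⠂⠂⠂⠿⠿⠀
⠿⠿⠿⠿⠿⠿⠿⠿⠿⠿⠿⠀
⠿⠿⠿⠿⠿⠿⠿⠿⠿⠿⠿⠀
⠿⠿⠿⠀⠀⠀⠀⠀⠀⠀⠀⠀

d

⠿⠿⠀⠀⠀⠀⠀⠀⠀⠀⠀⠀
⠿⠿⠀⠀⠀⠀⠀⠀⠀⠀⠀⠀
⠿⠿⠀⠀⠀⠀⠀⠀⠀⠀⠀⠀
⠿⠿⠀⠀⠀⠀⠀⠀⠀⠀⠀⠀
⠿⠿⠿⠿⠿⠿⠿⠿⠿⠿⠀⠀
⠿⠿⠿⠿⠿⠿⠿⠿⠿⠿⠀⠀
⠿⠿⠿⠂⠂⠂⣾⠂⠿⠿⠀⠀
⠿⠿⠿⠂⠂⠂⠂⠂⠂⠂⠀⠀
⠿⠿⠿⠂⠂⠂⠂⠂⠿⠿⠀⠀
⠿⠿⠿⠿⠿⠿⠿⠿⠿⠿⠀⠀
⠿⠿⠿⠿⠿⠿⠿⠿⠿⠿⠀⠀
⠿⠿⠀⠀⠀⠀⠀⠀⠀⠀⠀⠀

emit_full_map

⠿⠿⠿⠿⠿⠿⠿⠿
⠿⠿⠿⠿⠿⠿⠿⠿
⠿⠂⠂⠂⣾⠂⠿⠿
⠿⠂⠂⠂⠂⠂⠂⠂
⠿⠂⠂⠂⠂⠂⠿⠿
⠿⠿⠿⠿⠿⠿⠿⠿
⠿⠿⠿⠿⠿⠿⠿⠿

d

⠿⠀⠀⠀⠀⠀⠀⠀⠀⠀⠀⠀
⠿⠀⠀⠀⠀⠀⠀⠀⠀⠀⠀⠀
⠿⠀⠀⠀⠀⠀⠀⠀⠀⠀⠀⠀
⠿⠀⠀⠀⠀⠀⠀⠀⠀⠀⠀⠀
⠿⠿⠿⠿⠿⠿⠿⠿⠿⠀⠀⠀
⠿⠿⠿⠿⠿⠿⠿⠿⠿⠀⠀⠀
⠿⠿⠂⠂⠂⠂⣾⠿⠿⠀⠀⠀
⠿⠿⠂⠂⠂⠂⠂⠂⠂⠀⠀⠀
⠿⠿⠂⠂⠂⠂⠂⠿⠿⠀⠀⠀
⠿⠿⠿⠿⠿⠿⠿⠿⠿⠀⠀⠀
⠿⠿⠿⠿⠿⠿⠿⠿⠿⠀⠀⠀
⠿⠀⠀⠀⠀⠀⠀⠀⠀⠀⠀⠀

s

⠿⠀⠀⠀⠀⠀⠀⠀⠀⠀⠀⠀
⠿⠀⠀⠀⠀⠀⠀⠀⠀⠀⠀⠀
⠿⠀⠀⠀⠀⠀⠀⠀⠀⠀⠀⠀
⠿⠿⠿⠿⠿⠿⠿⠿⠿⠀⠀⠀
⠿⠿⠿⠿⠿⠿⠿⠿⠿⠀⠀⠀
⠿⠿⠂⠂⠂⠂⠂⠿⠿⠀⠀⠀
⠿⠿⠂⠂⠂⠂⣾⠂⠂⠀⠀⠀
⠿⠿⠂⠂⠂⠂⠂⠿⠿⠀⠀⠀
⠿⠿⠿⠿⠿⠿⠿⠿⠿⠀⠀⠀
⠿⠿⠿⠿⠿⠿⠿⠿⠿⠀⠀⠀
⠿⠀⠀⠀⠀⠀⠀⠀⠀⠀⠀⠀
⠿⠀⠀⠀⠀⠀⠀⠀⠀⠀⠀⠀

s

⠿⠀⠀⠀⠀⠀⠀⠀⠀⠀⠀⠀
⠿⠀⠀⠀⠀⠀⠀⠀⠀⠀⠀⠀
⠿⠿⠿⠿⠿⠿⠿⠿⠿⠀⠀⠀
⠿⠿⠿⠿⠿⠿⠿⠿⠿⠀⠀⠀
⠿⠿⠂⠂⠂⠂⠂⠿⠿⠀⠀⠀
⠿⠿⠂⠂⠂⠂⠂⠂⠂⠀⠀⠀
⠿⠿⠂⠂⠂⠂⣾⠿⠿⠀⠀⠀
⠿⠿⠿⠿⠿⠿⠿⠿⠿⠀⠀⠀
⠿⠿⠿⠿⠿⠿⠿⠿⠿⠀⠀⠀
⠿⠀⠀⠀⠀⠀⠀⠀⠀⠀⠀⠀
⠿⠀⠀⠀⠀⠀⠀⠀⠀⠀⠀⠀
⠿⠀⠀⠀⠀⠀⠀⠀⠀⠀⠀⠀

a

⠿⠿⠀⠀⠀⠀⠀⠀⠀⠀⠀⠀
⠿⠿⠀⠀⠀⠀⠀⠀⠀⠀⠀⠀
⠿⠿⠿⠿⠿⠿⠿⠿⠿⠿⠀⠀
⠿⠿⠿⠿⠿⠿⠿⠿⠿⠿⠀⠀
⠿⠿⠿⠂⠂⠂⠂⠂⠿⠿⠀⠀
⠿⠿⠿⠂⠂⠂⠂⠂⠂⠂⠀⠀
⠿⠿⠿⠂⠂⠂⣾⠂⠿⠿⠀⠀
⠿⠿⠿⠿⠿⠿⠿⠿⠿⠿⠀⠀
⠿⠿⠿⠿⠿⠿⠿⠿⠿⠿⠀⠀
⠿⠿⠀⠀⠀⠀⠀⠀⠀⠀⠀⠀
⠿⠿⠀⠀⠀⠀⠀⠀⠀⠀⠀⠀
⠿⠿⠀⠀⠀⠀⠀⠀⠀⠀⠀⠀

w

⠿⠿⠀⠀⠀⠀⠀⠀⠀⠀⠀⠀
⠿⠿⠀⠀⠀⠀⠀⠀⠀⠀⠀⠀
⠿⠿⠀⠀⠀⠀⠀⠀⠀⠀⠀⠀
⠿⠿⠿⠿⠿⠿⠿⠿⠿⠿⠀⠀
⠿⠿⠿⠿⠿⠿⠿⠿⠿⠿⠀⠀
⠿⠿⠿⠂⠂⠂⠂⠂⠿⠿⠀⠀
⠿⠿⠿⠂⠂⠂⣾⠂⠂⠂⠀⠀
⠿⠿⠿⠂⠂⠂⠂⠂⠿⠿⠀⠀
⠿⠿⠿⠿⠿⠿⠿⠿⠿⠿⠀⠀
⠿⠿⠿⠿⠿⠿⠿⠿⠿⠿⠀⠀
⠿⠿⠀⠀⠀⠀⠀⠀⠀⠀⠀⠀
⠿⠿⠀⠀⠀⠀⠀⠀⠀⠀⠀⠀

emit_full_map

⠿⠿⠿⠿⠿⠿⠿⠿
⠿⠿⠿⠿⠿⠿⠿⠿
⠿⠂⠂⠂⠂⠂⠿⠿
⠿⠂⠂⠂⣾⠂⠂⠂
⠿⠂⠂⠂⠂⠂⠿⠿
⠿⠿⠿⠿⠿⠿⠿⠿
⠿⠿⠿⠿⠿⠿⠿⠿


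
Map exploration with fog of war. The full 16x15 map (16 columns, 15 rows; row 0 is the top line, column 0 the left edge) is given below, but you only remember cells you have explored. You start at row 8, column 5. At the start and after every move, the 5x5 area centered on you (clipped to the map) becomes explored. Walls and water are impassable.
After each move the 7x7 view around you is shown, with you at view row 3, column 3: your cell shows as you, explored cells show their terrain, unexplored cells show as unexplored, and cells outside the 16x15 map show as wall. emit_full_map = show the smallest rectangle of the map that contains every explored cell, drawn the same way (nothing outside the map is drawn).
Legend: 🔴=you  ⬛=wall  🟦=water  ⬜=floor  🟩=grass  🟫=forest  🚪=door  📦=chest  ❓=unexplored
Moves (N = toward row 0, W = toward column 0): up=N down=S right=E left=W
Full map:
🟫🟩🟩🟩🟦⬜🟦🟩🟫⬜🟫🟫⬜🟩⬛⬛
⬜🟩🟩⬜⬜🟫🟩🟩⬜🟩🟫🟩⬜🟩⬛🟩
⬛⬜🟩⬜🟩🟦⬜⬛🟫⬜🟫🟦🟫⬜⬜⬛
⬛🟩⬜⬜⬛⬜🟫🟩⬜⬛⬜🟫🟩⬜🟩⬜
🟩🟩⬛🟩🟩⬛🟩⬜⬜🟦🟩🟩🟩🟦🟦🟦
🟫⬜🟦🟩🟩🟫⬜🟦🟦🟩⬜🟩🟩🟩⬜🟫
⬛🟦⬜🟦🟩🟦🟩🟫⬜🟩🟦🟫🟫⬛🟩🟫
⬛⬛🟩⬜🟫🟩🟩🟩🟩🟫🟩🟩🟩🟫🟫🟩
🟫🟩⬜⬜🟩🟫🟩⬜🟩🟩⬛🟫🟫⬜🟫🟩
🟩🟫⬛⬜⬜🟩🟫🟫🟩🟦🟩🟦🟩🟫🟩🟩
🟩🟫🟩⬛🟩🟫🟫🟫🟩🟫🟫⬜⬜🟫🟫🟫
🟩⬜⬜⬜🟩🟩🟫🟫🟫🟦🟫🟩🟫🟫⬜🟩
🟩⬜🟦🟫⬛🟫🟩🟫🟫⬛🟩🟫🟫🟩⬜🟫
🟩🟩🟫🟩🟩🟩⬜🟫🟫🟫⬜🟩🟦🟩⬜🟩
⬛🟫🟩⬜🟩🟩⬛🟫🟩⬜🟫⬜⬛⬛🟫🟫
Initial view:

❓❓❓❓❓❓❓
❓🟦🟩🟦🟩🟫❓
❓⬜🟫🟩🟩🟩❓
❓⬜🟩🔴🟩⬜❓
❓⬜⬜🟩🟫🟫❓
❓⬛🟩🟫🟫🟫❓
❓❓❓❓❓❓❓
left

❓❓❓❓❓❓❓
❓⬜🟦🟩🟦🟩🟫
❓🟩⬜🟫🟩🟩🟩
❓⬜⬜🔴🟫🟩⬜
❓⬛⬜⬜🟩🟫🟫
❓🟩⬛🟩🟫🟫🟫
❓❓❓❓❓❓❓

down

❓⬜🟦🟩🟦🟩🟫
❓🟩⬜🟫🟩🟩🟩
❓⬜⬜🟩🟫🟩⬜
❓⬛⬜🔴🟩🟫🟫
❓🟩⬛🟩🟫🟫🟫
❓⬜⬜🟩🟩🟫❓
❓❓❓❓❓❓❓

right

⬜🟦🟩🟦🟩🟫❓
🟩⬜🟫🟩🟩🟩❓
⬜⬜🟩🟫🟩⬜❓
⬛⬜⬜🔴🟫🟫❓
🟩⬛🟩🟫🟫🟫❓
⬜⬜🟩🟩🟫🟫❓
❓❓❓❓❓❓❓

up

❓❓❓❓❓❓❓
⬜🟦🟩🟦🟩🟫❓
🟩⬜🟫🟩🟩🟩❓
⬜⬜🟩🔴🟩⬜❓
⬛⬜⬜🟩🟫🟫❓
🟩⬛🟩🟫🟫🟫❓
⬜⬜🟩🟩🟫🟫❓

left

❓❓❓❓❓❓❓
❓⬜🟦🟩🟦🟩🟫
❓🟩⬜🟫🟩🟩🟩
❓⬜⬜🔴🟫🟩⬜
❓⬛⬜⬜🟩🟫🟫
❓🟩⬛🟩🟫🟫🟫
❓⬜⬜🟩🟩🟫🟫

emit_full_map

⬜🟦🟩🟦🟩🟫
🟩⬜🟫🟩🟩🟩
⬜⬜🔴🟫🟩⬜
⬛⬜⬜🟩🟫🟫
🟩⬛🟩🟫🟫🟫
⬜⬜🟩🟩🟫🟫

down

❓⬜🟦🟩🟦🟩🟫
❓🟩⬜🟫🟩🟩🟩
❓⬜⬜🟩🟫🟩⬜
❓⬛⬜🔴🟩🟫🟫
❓🟩⬛🟩🟫🟫🟫
❓⬜⬜🟩🟩🟫🟫
❓❓❓❓❓❓❓

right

⬜🟦🟩🟦🟩🟫❓
🟩⬜🟫🟩🟩🟩❓
⬜⬜🟩🟫🟩⬜❓
⬛⬜⬜🔴🟫🟫❓
🟩⬛🟩🟫🟫🟫❓
⬜⬜🟩🟩🟫🟫❓
❓❓❓❓❓❓❓

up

❓❓❓❓❓❓❓
⬜🟦🟩🟦🟩🟫❓
🟩⬜🟫🟩🟩🟩❓
⬜⬜🟩🔴🟩⬜❓
⬛⬜⬜🟩🟫🟫❓
🟩⬛🟩🟫🟫🟫❓
⬜⬜🟩🟩🟫🟫❓


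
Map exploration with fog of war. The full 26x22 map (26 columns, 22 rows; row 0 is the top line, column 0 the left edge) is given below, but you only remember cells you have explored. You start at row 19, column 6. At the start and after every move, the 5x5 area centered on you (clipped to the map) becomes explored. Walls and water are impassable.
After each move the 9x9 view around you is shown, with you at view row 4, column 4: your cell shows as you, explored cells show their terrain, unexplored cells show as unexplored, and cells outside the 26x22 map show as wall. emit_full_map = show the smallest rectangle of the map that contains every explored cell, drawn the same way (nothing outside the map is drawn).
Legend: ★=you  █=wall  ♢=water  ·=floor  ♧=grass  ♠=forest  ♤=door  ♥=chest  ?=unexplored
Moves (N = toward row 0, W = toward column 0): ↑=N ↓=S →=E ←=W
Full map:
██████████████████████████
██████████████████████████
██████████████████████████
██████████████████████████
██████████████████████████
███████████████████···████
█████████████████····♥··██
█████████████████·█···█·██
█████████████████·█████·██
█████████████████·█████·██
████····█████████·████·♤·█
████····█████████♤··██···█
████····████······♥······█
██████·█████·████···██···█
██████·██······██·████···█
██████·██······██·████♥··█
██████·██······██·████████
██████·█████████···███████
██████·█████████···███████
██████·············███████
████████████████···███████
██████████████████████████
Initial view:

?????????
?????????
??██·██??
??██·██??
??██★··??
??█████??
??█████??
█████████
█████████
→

?????????
?????????
?██·███??
?██·███??
?██·★··??
?██████??
?██████??
█████████
█████████

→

?????????
?????????
██·████??
██·████??
██··★··??
███████??
███████??
█████████
█████████

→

?????????
?????????
█·█████??
█·█████??
█···★··??
███████??
███████??
█████████
█████████

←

?????????
?????????
██·█████?
██·█████?
██··★···?
████████?
████████?
█████████
█████████

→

?????????
?????????
█·█████??
█·█████??
█···★··??
███████??
███████??
█████████
█████████

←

?????????
?????????
██·█████?
██·█████?
██··★···?
████████?
████████?
█████████
█████████

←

?????????
?????????
?██·█████
?██·█████
?██·★····
?████████
?████████
█████████
█████████

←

?????????
?????????
??██·████
??██·████
??██★····
??███████
??███████
█████████
█████████

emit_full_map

██·█████
██·█████
██★·····
████████
████████

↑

?????????
?????????
??██·██??
??██·████
??██★████
??██·····
??███████
??███████
█████████

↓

?????????
??██·██??
??██·████
??██·████
??██★····
??███████
??███████
█████████
█████████

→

?????????
?██·██???
?██·█████
?██·█████
?██·★····
?████████
?████████
█████████
█████████

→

?????????
██·██????
██·█████?
██·█████?
██··★···?
████████?
████████?
█████████
█████████

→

?????????
█·██?????
█·█████??
█·█████??
█···★··??
███████??
███████??
█████████
█████████

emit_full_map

██·██???
██·█████
██·█████
██···★··
████████
████████

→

?????????
·██??????
·██████??
·██████??
····★··??
███████??
███████??
█████████
█████████

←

?????????
█·██?????
█·██████?
█·██████?
█···★···?
████████?
████████?
█████████
█████████

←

?????????
██·██????
██·██████
██·██████
██··★····
█████████
█████████
█████████
█████████

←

?????????
?██·██???
?██·█████
?██·█████
?██·★····
?████████
?████████
█████████
█████████

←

?????????
??██·██??
??██·████
??██·████
??██★····
??███████
??███████
█████████
█████████

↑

?????????
?????????
??██·██??
??██·████
??██★████
??██·····
??███████
??███████
█████████

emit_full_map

██·██????
██·██████
██★██████
██·······
█████████
█████████


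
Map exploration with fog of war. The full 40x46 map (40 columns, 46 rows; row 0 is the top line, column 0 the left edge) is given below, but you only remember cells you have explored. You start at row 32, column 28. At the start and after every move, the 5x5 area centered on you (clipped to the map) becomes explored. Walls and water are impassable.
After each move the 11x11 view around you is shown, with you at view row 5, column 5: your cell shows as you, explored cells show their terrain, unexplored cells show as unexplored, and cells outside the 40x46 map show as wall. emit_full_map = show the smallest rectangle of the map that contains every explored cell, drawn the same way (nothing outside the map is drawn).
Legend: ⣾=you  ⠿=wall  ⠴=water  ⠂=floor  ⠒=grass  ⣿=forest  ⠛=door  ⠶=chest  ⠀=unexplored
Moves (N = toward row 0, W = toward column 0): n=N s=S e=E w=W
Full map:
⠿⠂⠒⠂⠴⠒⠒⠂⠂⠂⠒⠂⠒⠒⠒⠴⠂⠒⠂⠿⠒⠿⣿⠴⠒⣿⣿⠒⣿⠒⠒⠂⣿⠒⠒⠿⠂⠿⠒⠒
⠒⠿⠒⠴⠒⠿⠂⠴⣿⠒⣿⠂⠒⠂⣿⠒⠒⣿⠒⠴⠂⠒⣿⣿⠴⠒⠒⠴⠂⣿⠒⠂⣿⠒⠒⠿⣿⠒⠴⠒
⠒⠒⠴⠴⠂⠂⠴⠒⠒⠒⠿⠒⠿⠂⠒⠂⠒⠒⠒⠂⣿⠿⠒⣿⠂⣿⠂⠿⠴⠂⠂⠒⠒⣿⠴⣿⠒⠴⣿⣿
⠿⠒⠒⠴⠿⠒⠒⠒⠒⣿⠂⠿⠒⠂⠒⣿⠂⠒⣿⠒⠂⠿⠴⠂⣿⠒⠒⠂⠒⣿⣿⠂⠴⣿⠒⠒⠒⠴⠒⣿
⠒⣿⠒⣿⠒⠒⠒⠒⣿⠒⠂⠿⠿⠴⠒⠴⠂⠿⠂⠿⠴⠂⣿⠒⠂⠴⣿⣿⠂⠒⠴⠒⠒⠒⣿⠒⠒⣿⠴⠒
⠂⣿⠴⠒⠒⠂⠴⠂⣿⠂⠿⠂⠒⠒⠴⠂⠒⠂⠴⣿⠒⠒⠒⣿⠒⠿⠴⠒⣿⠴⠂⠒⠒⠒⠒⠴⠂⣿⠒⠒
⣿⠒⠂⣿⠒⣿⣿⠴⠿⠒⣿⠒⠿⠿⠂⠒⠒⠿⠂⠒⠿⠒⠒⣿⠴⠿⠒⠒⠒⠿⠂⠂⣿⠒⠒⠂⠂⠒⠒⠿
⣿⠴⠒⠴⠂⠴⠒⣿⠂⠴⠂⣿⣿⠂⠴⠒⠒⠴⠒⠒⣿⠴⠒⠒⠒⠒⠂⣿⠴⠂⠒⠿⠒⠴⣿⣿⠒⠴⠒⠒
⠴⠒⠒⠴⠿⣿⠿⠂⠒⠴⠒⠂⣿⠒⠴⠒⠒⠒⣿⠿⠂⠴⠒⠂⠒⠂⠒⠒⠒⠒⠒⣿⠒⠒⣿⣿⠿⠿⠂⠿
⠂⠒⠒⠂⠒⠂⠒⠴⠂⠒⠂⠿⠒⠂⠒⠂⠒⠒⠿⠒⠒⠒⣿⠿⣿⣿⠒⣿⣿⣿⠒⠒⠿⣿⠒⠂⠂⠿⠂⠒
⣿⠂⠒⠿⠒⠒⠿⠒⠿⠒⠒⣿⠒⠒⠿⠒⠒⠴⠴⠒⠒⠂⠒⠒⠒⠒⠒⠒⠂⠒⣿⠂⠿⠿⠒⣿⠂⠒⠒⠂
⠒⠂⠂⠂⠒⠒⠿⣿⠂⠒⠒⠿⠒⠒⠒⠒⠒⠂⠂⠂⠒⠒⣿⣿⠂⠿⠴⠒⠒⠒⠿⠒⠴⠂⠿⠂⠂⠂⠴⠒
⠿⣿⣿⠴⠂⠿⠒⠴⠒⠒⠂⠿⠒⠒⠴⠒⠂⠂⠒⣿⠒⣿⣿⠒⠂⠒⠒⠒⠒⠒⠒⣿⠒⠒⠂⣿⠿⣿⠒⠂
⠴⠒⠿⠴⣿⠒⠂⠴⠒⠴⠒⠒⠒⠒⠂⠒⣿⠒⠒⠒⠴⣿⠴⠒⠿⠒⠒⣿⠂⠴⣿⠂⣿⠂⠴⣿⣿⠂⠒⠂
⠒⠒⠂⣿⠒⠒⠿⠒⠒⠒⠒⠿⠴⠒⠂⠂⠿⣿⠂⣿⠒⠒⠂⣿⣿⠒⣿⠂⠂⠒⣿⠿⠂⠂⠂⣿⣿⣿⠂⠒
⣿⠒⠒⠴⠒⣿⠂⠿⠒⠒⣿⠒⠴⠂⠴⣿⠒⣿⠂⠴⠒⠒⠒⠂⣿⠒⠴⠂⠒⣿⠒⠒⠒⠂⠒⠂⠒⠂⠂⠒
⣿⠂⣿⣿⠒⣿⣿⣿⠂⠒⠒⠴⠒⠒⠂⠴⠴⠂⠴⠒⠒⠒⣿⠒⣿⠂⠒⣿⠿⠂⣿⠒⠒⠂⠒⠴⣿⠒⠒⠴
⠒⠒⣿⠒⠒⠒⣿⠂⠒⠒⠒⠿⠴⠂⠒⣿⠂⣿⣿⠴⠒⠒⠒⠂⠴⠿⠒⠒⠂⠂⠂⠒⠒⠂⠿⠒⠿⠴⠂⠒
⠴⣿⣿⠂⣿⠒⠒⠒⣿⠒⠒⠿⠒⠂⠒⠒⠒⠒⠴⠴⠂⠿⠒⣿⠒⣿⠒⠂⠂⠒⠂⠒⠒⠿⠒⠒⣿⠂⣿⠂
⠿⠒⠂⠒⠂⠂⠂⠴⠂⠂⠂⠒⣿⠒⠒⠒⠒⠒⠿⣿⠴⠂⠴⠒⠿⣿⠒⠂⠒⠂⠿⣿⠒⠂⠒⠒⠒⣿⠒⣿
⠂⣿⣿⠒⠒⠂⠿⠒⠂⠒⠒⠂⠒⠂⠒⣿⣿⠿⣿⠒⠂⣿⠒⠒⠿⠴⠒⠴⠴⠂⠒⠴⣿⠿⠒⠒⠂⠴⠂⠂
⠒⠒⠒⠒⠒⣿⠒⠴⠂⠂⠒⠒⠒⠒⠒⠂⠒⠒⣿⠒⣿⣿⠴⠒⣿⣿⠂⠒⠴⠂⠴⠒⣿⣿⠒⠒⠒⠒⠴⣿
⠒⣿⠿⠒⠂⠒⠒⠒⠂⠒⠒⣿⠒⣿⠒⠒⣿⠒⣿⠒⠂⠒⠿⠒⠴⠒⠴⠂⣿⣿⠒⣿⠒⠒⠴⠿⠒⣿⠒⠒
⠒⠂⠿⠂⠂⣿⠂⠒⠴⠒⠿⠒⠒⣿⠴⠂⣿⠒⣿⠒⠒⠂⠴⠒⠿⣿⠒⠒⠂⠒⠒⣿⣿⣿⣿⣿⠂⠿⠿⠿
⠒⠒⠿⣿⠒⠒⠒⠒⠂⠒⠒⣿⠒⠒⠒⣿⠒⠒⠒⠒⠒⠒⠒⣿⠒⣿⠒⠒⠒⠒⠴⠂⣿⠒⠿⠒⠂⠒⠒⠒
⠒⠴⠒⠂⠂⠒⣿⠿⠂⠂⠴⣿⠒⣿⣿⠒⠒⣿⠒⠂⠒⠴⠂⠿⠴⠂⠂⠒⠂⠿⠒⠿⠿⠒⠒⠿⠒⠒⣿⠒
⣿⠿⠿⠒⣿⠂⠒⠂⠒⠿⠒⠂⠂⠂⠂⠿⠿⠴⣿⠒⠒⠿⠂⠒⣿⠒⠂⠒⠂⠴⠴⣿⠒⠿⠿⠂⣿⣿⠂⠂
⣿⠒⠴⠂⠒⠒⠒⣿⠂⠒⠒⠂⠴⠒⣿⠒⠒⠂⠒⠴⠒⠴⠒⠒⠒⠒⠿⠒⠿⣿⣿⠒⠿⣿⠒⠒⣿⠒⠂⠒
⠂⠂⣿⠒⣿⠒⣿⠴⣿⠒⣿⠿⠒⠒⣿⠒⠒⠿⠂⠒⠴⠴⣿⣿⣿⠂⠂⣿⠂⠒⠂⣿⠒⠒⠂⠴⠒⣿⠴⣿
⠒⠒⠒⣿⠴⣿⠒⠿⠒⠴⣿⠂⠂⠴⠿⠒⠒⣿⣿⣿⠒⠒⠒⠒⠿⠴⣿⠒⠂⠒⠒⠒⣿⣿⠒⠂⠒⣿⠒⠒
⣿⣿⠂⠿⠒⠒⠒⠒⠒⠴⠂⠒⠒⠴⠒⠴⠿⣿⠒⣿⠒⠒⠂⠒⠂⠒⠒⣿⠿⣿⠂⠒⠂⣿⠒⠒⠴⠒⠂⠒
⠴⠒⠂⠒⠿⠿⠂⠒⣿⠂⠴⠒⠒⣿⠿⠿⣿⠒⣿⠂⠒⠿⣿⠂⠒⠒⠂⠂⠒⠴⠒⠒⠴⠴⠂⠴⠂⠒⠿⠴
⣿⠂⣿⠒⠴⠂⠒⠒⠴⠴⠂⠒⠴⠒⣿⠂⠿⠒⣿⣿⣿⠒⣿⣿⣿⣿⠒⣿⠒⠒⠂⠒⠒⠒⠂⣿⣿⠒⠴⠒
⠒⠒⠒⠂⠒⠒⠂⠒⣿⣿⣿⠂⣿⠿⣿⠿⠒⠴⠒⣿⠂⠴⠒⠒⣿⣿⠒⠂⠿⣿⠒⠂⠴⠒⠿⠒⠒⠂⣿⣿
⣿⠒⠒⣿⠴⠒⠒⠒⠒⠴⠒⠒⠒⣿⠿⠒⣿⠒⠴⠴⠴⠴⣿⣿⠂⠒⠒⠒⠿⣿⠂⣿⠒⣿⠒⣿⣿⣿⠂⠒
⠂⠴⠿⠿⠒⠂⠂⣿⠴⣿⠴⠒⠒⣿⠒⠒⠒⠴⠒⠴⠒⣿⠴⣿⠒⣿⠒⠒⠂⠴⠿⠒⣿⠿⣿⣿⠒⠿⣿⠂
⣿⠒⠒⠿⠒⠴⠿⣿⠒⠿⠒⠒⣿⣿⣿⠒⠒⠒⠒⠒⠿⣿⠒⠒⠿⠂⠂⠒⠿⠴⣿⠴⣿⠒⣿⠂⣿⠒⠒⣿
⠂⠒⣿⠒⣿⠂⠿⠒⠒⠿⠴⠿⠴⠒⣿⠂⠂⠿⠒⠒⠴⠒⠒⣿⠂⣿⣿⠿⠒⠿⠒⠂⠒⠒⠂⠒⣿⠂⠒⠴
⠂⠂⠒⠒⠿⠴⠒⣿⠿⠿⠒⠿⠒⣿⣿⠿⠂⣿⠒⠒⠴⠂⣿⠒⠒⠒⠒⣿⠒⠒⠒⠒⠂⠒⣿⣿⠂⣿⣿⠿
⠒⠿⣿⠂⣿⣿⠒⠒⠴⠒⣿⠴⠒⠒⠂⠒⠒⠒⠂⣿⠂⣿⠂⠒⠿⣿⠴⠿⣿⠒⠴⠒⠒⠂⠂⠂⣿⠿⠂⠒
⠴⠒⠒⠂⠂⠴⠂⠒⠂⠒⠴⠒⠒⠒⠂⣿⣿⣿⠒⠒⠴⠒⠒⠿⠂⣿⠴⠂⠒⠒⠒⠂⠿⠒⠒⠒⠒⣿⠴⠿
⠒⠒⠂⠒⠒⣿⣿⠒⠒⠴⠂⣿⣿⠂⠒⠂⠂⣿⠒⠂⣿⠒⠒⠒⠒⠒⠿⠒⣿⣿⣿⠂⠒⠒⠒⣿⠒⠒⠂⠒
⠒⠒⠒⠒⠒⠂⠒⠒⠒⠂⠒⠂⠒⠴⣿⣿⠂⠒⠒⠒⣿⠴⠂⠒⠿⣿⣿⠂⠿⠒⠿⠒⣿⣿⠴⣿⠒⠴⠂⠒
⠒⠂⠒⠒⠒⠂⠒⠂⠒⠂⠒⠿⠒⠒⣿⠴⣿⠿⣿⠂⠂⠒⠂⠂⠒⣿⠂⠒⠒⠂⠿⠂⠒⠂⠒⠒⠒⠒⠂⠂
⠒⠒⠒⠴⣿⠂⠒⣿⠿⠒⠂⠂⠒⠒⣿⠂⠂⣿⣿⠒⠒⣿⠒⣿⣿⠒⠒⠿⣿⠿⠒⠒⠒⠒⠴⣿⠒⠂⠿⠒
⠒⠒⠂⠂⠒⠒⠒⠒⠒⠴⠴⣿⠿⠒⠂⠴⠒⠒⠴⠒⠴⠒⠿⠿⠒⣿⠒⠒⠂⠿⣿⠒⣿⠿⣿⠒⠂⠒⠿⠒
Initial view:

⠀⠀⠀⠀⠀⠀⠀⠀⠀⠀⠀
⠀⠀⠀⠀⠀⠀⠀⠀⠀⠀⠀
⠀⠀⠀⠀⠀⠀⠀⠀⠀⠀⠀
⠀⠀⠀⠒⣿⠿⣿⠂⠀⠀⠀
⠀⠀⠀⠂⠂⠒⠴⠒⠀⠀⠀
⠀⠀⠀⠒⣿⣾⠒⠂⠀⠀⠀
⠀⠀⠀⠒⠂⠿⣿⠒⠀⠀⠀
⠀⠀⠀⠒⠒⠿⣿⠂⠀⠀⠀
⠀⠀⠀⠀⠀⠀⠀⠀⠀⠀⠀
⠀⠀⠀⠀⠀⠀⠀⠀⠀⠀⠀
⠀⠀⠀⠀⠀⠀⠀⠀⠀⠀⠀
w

⠀⠀⠀⠀⠀⠀⠀⠀⠀⠀⠀
⠀⠀⠀⠀⠀⠀⠀⠀⠀⠀⠀
⠀⠀⠀⠀⠀⠀⠀⠀⠀⠀⠀
⠀⠀⠀⠒⠒⣿⠿⣿⠂⠀⠀
⠀⠀⠀⠒⠂⠂⠒⠴⠒⠀⠀
⠀⠀⠀⣿⠒⣾⠒⠒⠂⠀⠀
⠀⠀⠀⣿⠒⠂⠿⣿⠒⠀⠀
⠀⠀⠀⠒⠒⠒⠿⣿⠂⠀⠀
⠀⠀⠀⠀⠀⠀⠀⠀⠀⠀⠀
⠀⠀⠀⠀⠀⠀⠀⠀⠀⠀⠀
⠀⠀⠀⠀⠀⠀⠀⠀⠀⠀⠀

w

⠀⠀⠀⠀⠀⠀⠀⠀⠀⠀⠀
⠀⠀⠀⠀⠀⠀⠀⠀⠀⠀⠀
⠀⠀⠀⠀⠀⠀⠀⠀⠀⠀⠀
⠀⠀⠀⠂⠒⠒⣿⠿⣿⠂⠀
⠀⠀⠀⠒⠒⠂⠂⠒⠴⠒⠀
⠀⠀⠀⣿⣿⣾⣿⠒⠒⠂⠀
⠀⠀⠀⣿⣿⠒⠂⠿⣿⠒⠀
⠀⠀⠀⠂⠒⠒⠒⠿⣿⠂⠀
⠀⠀⠀⠀⠀⠀⠀⠀⠀⠀⠀
⠀⠀⠀⠀⠀⠀⠀⠀⠀⠀⠀
⠀⠀⠀⠀⠀⠀⠀⠀⠀⠀⠀

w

⠀⠀⠀⠀⠀⠀⠀⠀⠀⠀⠀
⠀⠀⠀⠀⠀⠀⠀⠀⠀⠀⠀
⠀⠀⠀⠀⠀⠀⠀⠀⠀⠀⠀
⠀⠀⠀⠒⠂⠒⠒⣿⠿⣿⠂
⠀⠀⠀⠂⠒⠒⠂⠂⠒⠴⠒
⠀⠀⠀⣿⣿⣾⠒⣿⠒⠒⠂
⠀⠀⠀⠒⣿⣿⠒⠂⠿⣿⠒
⠀⠀⠀⣿⠂⠒⠒⠒⠿⣿⠂
⠀⠀⠀⠀⠀⠀⠀⠀⠀⠀⠀
⠀⠀⠀⠀⠀⠀⠀⠀⠀⠀⠀
⠀⠀⠀⠀⠀⠀⠀⠀⠀⠀⠀

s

⠀⠀⠀⠀⠀⠀⠀⠀⠀⠀⠀
⠀⠀⠀⠀⠀⠀⠀⠀⠀⠀⠀
⠀⠀⠀⠒⠂⠒⠒⣿⠿⣿⠂
⠀⠀⠀⠂⠒⠒⠂⠂⠒⠴⠒
⠀⠀⠀⣿⣿⣿⠒⣿⠒⠒⠂
⠀⠀⠀⠒⣿⣾⠒⠂⠿⣿⠒
⠀⠀⠀⣿⠂⠒⠒⠒⠿⣿⠂
⠀⠀⠀⣿⠒⣿⠒⠒⠀⠀⠀
⠀⠀⠀⠀⠀⠀⠀⠀⠀⠀⠀
⠀⠀⠀⠀⠀⠀⠀⠀⠀⠀⠀
⠀⠀⠀⠀⠀⠀⠀⠀⠀⠀⠀

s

⠀⠀⠀⠀⠀⠀⠀⠀⠀⠀⠀
⠀⠀⠀⠒⠂⠒⠒⣿⠿⣿⠂
⠀⠀⠀⠂⠒⠒⠂⠂⠒⠴⠒
⠀⠀⠀⣿⣿⣿⠒⣿⠒⠒⠂
⠀⠀⠀⠒⣿⣿⠒⠂⠿⣿⠒
⠀⠀⠀⣿⠂⣾⠒⠒⠿⣿⠂
⠀⠀⠀⣿⠒⣿⠒⠒⠀⠀⠀
⠀⠀⠀⠒⠿⠂⠂⠒⠀⠀⠀
⠀⠀⠀⠀⠀⠀⠀⠀⠀⠀⠀
⠀⠀⠀⠀⠀⠀⠀⠀⠀⠀⠀
⠀⠀⠀⠀⠀⠀⠀⠀⠀⠀⠀

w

⠀⠀⠀⠀⠀⠀⠀⠀⠀⠀⠀
⠀⠀⠀⠀⠒⠂⠒⠒⣿⠿⣿
⠀⠀⠀⠀⠂⠒⠒⠂⠂⠒⠴
⠀⠀⠀⣿⣿⣿⣿⠒⣿⠒⠒
⠀⠀⠀⠒⠒⣿⣿⠒⠂⠿⣿
⠀⠀⠀⣿⣿⣾⠒⠒⠒⠿⣿
⠀⠀⠀⠴⣿⠒⣿⠒⠒⠀⠀
⠀⠀⠀⠒⠒⠿⠂⠂⠒⠀⠀
⠀⠀⠀⠀⠀⠀⠀⠀⠀⠀⠀
⠀⠀⠀⠀⠀⠀⠀⠀⠀⠀⠀
⠀⠀⠀⠀⠀⠀⠀⠀⠀⠀⠀

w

⠀⠀⠀⠀⠀⠀⠀⠀⠀⠀⠀
⠀⠀⠀⠀⠀⠒⠂⠒⠒⣿⠿
⠀⠀⠀⠀⠀⠂⠒⠒⠂⠂⠒
⠀⠀⠀⠒⣿⣿⣿⣿⠒⣿⠒
⠀⠀⠀⠴⠒⠒⣿⣿⠒⠂⠿
⠀⠀⠀⠴⣿⣾⠂⠒⠒⠒⠿
⠀⠀⠀⣿⠴⣿⠒⣿⠒⠒⠀
⠀⠀⠀⣿⠒⠒⠿⠂⠂⠒⠀
⠀⠀⠀⠀⠀⠀⠀⠀⠀⠀⠀
⠀⠀⠀⠀⠀⠀⠀⠀⠀⠀⠀
⠀⠀⠀⠀⠀⠀⠀⠀⠀⠀⠀

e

⠀⠀⠀⠀⠀⠀⠀⠀⠀⠀⠀
⠀⠀⠀⠀⠒⠂⠒⠒⣿⠿⣿
⠀⠀⠀⠀⠂⠒⠒⠂⠂⠒⠴
⠀⠀⠒⣿⣿⣿⣿⠒⣿⠒⠒
⠀⠀⠴⠒⠒⣿⣿⠒⠂⠿⣿
⠀⠀⠴⣿⣿⣾⠒⠒⠒⠿⣿
⠀⠀⣿⠴⣿⠒⣿⠒⠒⠀⠀
⠀⠀⣿⠒⠒⠿⠂⠂⠒⠀⠀
⠀⠀⠀⠀⠀⠀⠀⠀⠀⠀⠀
⠀⠀⠀⠀⠀⠀⠀⠀⠀⠀⠀
⠀⠀⠀⠀⠀⠀⠀⠀⠀⠀⠀

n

⠀⠀⠀⠀⠀⠀⠀⠀⠀⠀⠀
⠀⠀⠀⠀⠀⠀⠀⠀⠀⠀⠀
⠀⠀⠀⠀⠒⠂⠒⠒⣿⠿⣿
⠀⠀⠀⣿⠂⠒⠒⠂⠂⠒⠴
⠀⠀⠒⣿⣿⣿⣿⠒⣿⠒⠒
⠀⠀⠴⠒⠒⣾⣿⠒⠂⠿⣿
⠀⠀⠴⣿⣿⠂⠒⠒⠒⠿⣿
⠀⠀⣿⠴⣿⠒⣿⠒⠒⠀⠀
⠀⠀⣿⠒⠒⠿⠂⠂⠒⠀⠀
⠀⠀⠀⠀⠀⠀⠀⠀⠀⠀⠀
⠀⠀⠀⠀⠀⠀⠀⠀⠀⠀⠀

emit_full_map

⠀⠀⠒⠂⠒⠒⣿⠿⣿⠂
⠀⣿⠂⠒⠒⠂⠂⠒⠴⠒
⠒⣿⣿⣿⣿⠒⣿⠒⠒⠂
⠴⠒⠒⣾⣿⠒⠂⠿⣿⠒
⠴⣿⣿⠂⠒⠒⠒⠿⣿⠂
⣿⠴⣿⠒⣿⠒⠒⠀⠀⠀
⣿⠒⠒⠿⠂⠂⠒⠀⠀⠀

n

⠀⠀⠀⠀⠀⠀⠀⠀⠀⠀⠀
⠀⠀⠀⠀⠀⠀⠀⠀⠀⠀⠀
⠀⠀⠀⠀⠀⠀⠀⠀⠀⠀⠀
⠀⠀⠀⠂⠒⠂⠒⠒⣿⠿⣿
⠀⠀⠀⣿⠂⠒⠒⠂⠂⠒⠴
⠀⠀⠒⣿⣿⣾⣿⠒⣿⠒⠒
⠀⠀⠴⠒⠒⣿⣿⠒⠂⠿⣿
⠀⠀⠴⣿⣿⠂⠒⠒⠒⠿⣿
⠀⠀⣿⠴⣿⠒⣿⠒⠒⠀⠀
⠀⠀⣿⠒⠒⠿⠂⠂⠒⠀⠀
⠀⠀⠀⠀⠀⠀⠀⠀⠀⠀⠀

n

⠀⠀⠀⠀⠀⠀⠀⠀⠀⠀⠀
⠀⠀⠀⠀⠀⠀⠀⠀⠀⠀⠀
⠀⠀⠀⠀⠀⠀⠀⠀⠀⠀⠀
⠀⠀⠀⠒⠒⠿⠴⣿⠀⠀⠀
⠀⠀⠀⠂⠒⠂⠒⠒⣿⠿⣿
⠀⠀⠀⣿⠂⣾⠒⠂⠂⠒⠴
⠀⠀⠒⣿⣿⣿⣿⠒⣿⠒⠒
⠀⠀⠴⠒⠒⣿⣿⠒⠂⠿⣿
⠀⠀⠴⣿⣿⠂⠒⠒⠒⠿⣿
⠀⠀⣿⠴⣿⠒⣿⠒⠒⠀⠀
⠀⠀⣿⠒⠒⠿⠂⠂⠒⠀⠀

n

⠀⠀⠀⠀⠀⠀⠀⠀⠀⠀⠀
⠀⠀⠀⠀⠀⠀⠀⠀⠀⠀⠀
⠀⠀⠀⠀⠀⠀⠀⠀⠀⠀⠀
⠀⠀⠀⣿⣿⣿⠂⠂⠀⠀⠀
⠀⠀⠀⠒⠒⠿⠴⣿⠀⠀⠀
⠀⠀⠀⠂⠒⣾⠒⠒⣿⠿⣿
⠀⠀⠀⣿⠂⠒⠒⠂⠂⠒⠴
⠀⠀⠒⣿⣿⣿⣿⠒⣿⠒⠒
⠀⠀⠴⠒⠒⣿⣿⠒⠂⠿⣿
⠀⠀⠴⣿⣿⠂⠒⠒⠒⠿⣿
⠀⠀⣿⠴⣿⠒⣿⠒⠒⠀⠀

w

⠀⠀⠀⠀⠀⠀⠀⠀⠀⠀⠀
⠀⠀⠀⠀⠀⠀⠀⠀⠀⠀⠀
⠀⠀⠀⠀⠀⠀⠀⠀⠀⠀⠀
⠀⠀⠀⠴⣿⣿⣿⠂⠂⠀⠀
⠀⠀⠀⠒⠒⠒⠿⠴⣿⠀⠀
⠀⠀⠀⠒⠂⣾⠂⠒⠒⣿⠿
⠀⠀⠀⠿⣿⠂⠒⠒⠂⠂⠒
⠀⠀⠀⠒⣿⣿⣿⣿⠒⣿⠒
⠀⠀⠀⠴⠒⠒⣿⣿⠒⠂⠿
⠀⠀⠀⠴⣿⣿⠂⠒⠒⠒⠿
⠀⠀⠀⣿⠴⣿⠒⣿⠒⠒⠀

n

⠀⠀⠀⠀⠀⠀⠀⠀⠀⠀⠀
⠀⠀⠀⠀⠀⠀⠀⠀⠀⠀⠀
⠀⠀⠀⠀⠀⠀⠀⠀⠀⠀⠀
⠀⠀⠀⠴⠒⠒⠒⠒⠀⠀⠀
⠀⠀⠀⠴⣿⣿⣿⠂⠂⠀⠀
⠀⠀⠀⠒⠒⣾⠿⠴⣿⠀⠀
⠀⠀⠀⠒⠂⠒⠂⠒⠒⣿⠿
⠀⠀⠀⠿⣿⠂⠒⠒⠂⠂⠒
⠀⠀⠀⠒⣿⣿⣿⣿⠒⣿⠒
⠀⠀⠀⠴⠒⠒⣿⣿⠒⠂⠿
⠀⠀⠀⠴⣿⣿⠂⠒⠒⠒⠿

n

⠀⠀⠀⠀⠀⠀⠀⠀⠀⠀⠀
⠀⠀⠀⠀⠀⠀⠀⠀⠀⠀⠀
⠀⠀⠀⠀⠀⠀⠀⠀⠀⠀⠀
⠀⠀⠀⠿⠂⠒⣿⠒⠀⠀⠀
⠀⠀⠀⠴⠒⠒⠒⠒⠀⠀⠀
⠀⠀⠀⠴⣿⣾⣿⠂⠂⠀⠀
⠀⠀⠀⠒⠒⠒⠿⠴⣿⠀⠀
⠀⠀⠀⠒⠂⠒⠂⠒⠒⣿⠿
⠀⠀⠀⠿⣿⠂⠒⠒⠂⠂⠒
⠀⠀⠀⠒⣿⣿⣿⣿⠒⣿⠒
⠀⠀⠀⠴⠒⠒⣿⣿⠒⠂⠿

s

⠀⠀⠀⠀⠀⠀⠀⠀⠀⠀⠀
⠀⠀⠀⠀⠀⠀⠀⠀⠀⠀⠀
⠀⠀⠀⠿⠂⠒⣿⠒⠀⠀⠀
⠀⠀⠀⠴⠒⠒⠒⠒⠀⠀⠀
⠀⠀⠀⠴⣿⣿⣿⠂⠂⠀⠀
⠀⠀⠀⠒⠒⣾⠿⠴⣿⠀⠀
⠀⠀⠀⠒⠂⠒⠂⠒⠒⣿⠿
⠀⠀⠀⠿⣿⠂⠒⠒⠂⠂⠒
⠀⠀⠀⠒⣿⣿⣿⣿⠒⣿⠒
⠀⠀⠀⠴⠒⠒⣿⣿⠒⠂⠿
⠀⠀⠀⠴⣿⣿⠂⠒⠒⠒⠿

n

⠀⠀⠀⠀⠀⠀⠀⠀⠀⠀⠀
⠀⠀⠀⠀⠀⠀⠀⠀⠀⠀⠀
⠀⠀⠀⠀⠀⠀⠀⠀⠀⠀⠀
⠀⠀⠀⠿⠂⠒⣿⠒⠀⠀⠀
⠀⠀⠀⠴⠒⠒⠒⠒⠀⠀⠀
⠀⠀⠀⠴⣿⣾⣿⠂⠂⠀⠀
⠀⠀⠀⠒⠒⠒⠿⠴⣿⠀⠀
⠀⠀⠀⠒⠂⠒⠂⠒⠒⣿⠿
⠀⠀⠀⠿⣿⠂⠒⠒⠂⠂⠒
⠀⠀⠀⠒⣿⣿⣿⣿⠒⣿⠒
⠀⠀⠀⠴⠒⠒⣿⣿⠒⠂⠿

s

⠀⠀⠀⠀⠀⠀⠀⠀⠀⠀⠀
⠀⠀⠀⠀⠀⠀⠀⠀⠀⠀⠀
⠀⠀⠀⠿⠂⠒⣿⠒⠀⠀⠀
⠀⠀⠀⠴⠒⠒⠒⠒⠀⠀⠀
⠀⠀⠀⠴⣿⣿⣿⠂⠂⠀⠀
⠀⠀⠀⠒⠒⣾⠿⠴⣿⠀⠀
⠀⠀⠀⠒⠂⠒⠂⠒⠒⣿⠿
⠀⠀⠀⠿⣿⠂⠒⠒⠂⠂⠒
⠀⠀⠀⠒⣿⣿⣿⣿⠒⣿⠒
⠀⠀⠀⠴⠒⠒⣿⣿⠒⠂⠿
⠀⠀⠀⠴⣿⣿⠂⠒⠒⠒⠿

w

⠀⠀⠀⠀⠀⠀⠀⠀⠀⠀⠀
⠀⠀⠀⠀⠀⠀⠀⠀⠀⠀⠀
⠀⠀⠀⠀⠿⠂⠒⣿⠒⠀⠀
⠀⠀⠀⠒⠴⠒⠒⠒⠒⠀⠀
⠀⠀⠀⠴⠴⣿⣿⣿⠂⠂⠀
⠀⠀⠀⠒⠒⣾⠒⠿⠴⣿⠀
⠀⠀⠀⠒⠒⠂⠒⠂⠒⠒⣿
⠀⠀⠀⠒⠿⣿⠂⠒⠒⠂⠂
⠀⠀⠀⠀⠒⣿⣿⣿⣿⠒⣿
⠀⠀⠀⠀⠴⠒⠒⣿⣿⠒⠂
⠀⠀⠀⠀⠴⣿⣿⠂⠒⠒⠒

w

⠀⠀⠀⠀⠀⠀⠀⠀⠀⠀⠀
⠀⠀⠀⠀⠀⠀⠀⠀⠀⠀⠀
⠀⠀⠀⠀⠀⠿⠂⠒⣿⠒⠀
⠀⠀⠀⠴⠒⠴⠒⠒⠒⠒⠀
⠀⠀⠀⠒⠴⠴⣿⣿⣿⠂⠂
⠀⠀⠀⣿⠒⣾⠒⠒⠿⠴⣿
⠀⠀⠀⣿⠒⠒⠂⠒⠂⠒⠒
⠀⠀⠀⠂⠒⠿⣿⠂⠒⠒⠂
⠀⠀⠀⠀⠀⠒⣿⣿⣿⣿⠒
⠀⠀⠀⠀⠀⠴⠒⠒⣿⣿⠒
⠀⠀⠀⠀⠀⠴⣿⣿⠂⠒⠒

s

⠀⠀⠀⠀⠀⠀⠀⠀⠀⠀⠀
⠀⠀⠀⠀⠀⠿⠂⠒⣿⠒⠀
⠀⠀⠀⠴⠒⠴⠒⠒⠒⠒⠀
⠀⠀⠀⠒⠴⠴⣿⣿⣿⠂⠂
⠀⠀⠀⣿⠒⠒⠒⠒⠿⠴⣿
⠀⠀⠀⣿⠒⣾⠂⠒⠂⠒⠒
⠀⠀⠀⠂⠒⠿⣿⠂⠒⠒⠂
⠀⠀⠀⣿⣿⠒⣿⣿⣿⣿⠒
⠀⠀⠀⠀⠀⠴⠒⠒⣿⣿⠒
⠀⠀⠀⠀⠀⠴⣿⣿⠂⠒⠒
⠀⠀⠀⠀⠀⣿⠴⣿⠒⣿⠒

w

⠀⠀⠀⠀⠀⠀⠀⠀⠀⠀⠀
⠀⠀⠀⠀⠀⠀⠿⠂⠒⣿⠒
⠀⠀⠀⠀⠴⠒⠴⠒⠒⠒⠒
⠀⠀⠀⠂⠒⠴⠴⣿⣿⣿⠂
⠀⠀⠀⣿⣿⠒⠒⠒⠒⠿⠴
⠀⠀⠀⠒⣿⣾⠒⠂⠒⠂⠒
⠀⠀⠀⣿⠂⠒⠿⣿⠂⠒⠒
⠀⠀⠀⣿⣿⣿⠒⣿⣿⣿⣿
⠀⠀⠀⠀⠀⠀⠴⠒⠒⣿⣿
⠀⠀⠀⠀⠀⠀⠴⣿⣿⠂⠒
⠀⠀⠀⠀⠀⠀⣿⠴⣿⠒⣿

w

⠀⠀⠀⠀⠀⠀⠀⠀⠀⠀⠀
⠀⠀⠀⠀⠀⠀⠀⠿⠂⠒⣿
⠀⠀⠀⠀⠀⠴⠒⠴⠒⠒⠒
⠀⠀⠀⠿⠂⠒⠴⠴⣿⣿⣿
⠀⠀⠀⣿⣿⣿⠒⠒⠒⠒⠿
⠀⠀⠀⣿⠒⣾⠒⠒⠂⠒⠂
⠀⠀⠀⠒⣿⠂⠒⠿⣿⠂⠒
⠀⠀⠀⠒⣿⣿⣿⠒⣿⣿⣿
⠀⠀⠀⠀⠀⠀⠀⠴⠒⠒⣿
⠀⠀⠀⠀⠀⠀⠀⠴⣿⣿⠂
⠀⠀⠀⠀⠀⠀⠀⣿⠴⣿⠒

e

⠀⠀⠀⠀⠀⠀⠀⠀⠀⠀⠀
⠀⠀⠀⠀⠀⠀⠿⠂⠒⣿⠒
⠀⠀⠀⠀⠴⠒⠴⠒⠒⠒⠒
⠀⠀⠿⠂⠒⠴⠴⣿⣿⣿⠂
⠀⠀⣿⣿⣿⠒⠒⠒⠒⠿⠴
⠀⠀⣿⠒⣿⣾⠒⠂⠒⠂⠒
⠀⠀⠒⣿⠂⠒⠿⣿⠂⠒⠒
⠀⠀⠒⣿⣿⣿⠒⣿⣿⣿⣿
⠀⠀⠀⠀⠀⠀⠴⠒⠒⣿⣿
⠀⠀⠀⠀⠀⠀⠴⣿⣿⠂⠒
⠀⠀⠀⠀⠀⠀⣿⠴⣿⠒⣿

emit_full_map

⠀⠀⠀⠀⠿⠂⠒⣿⠒⠀⠀⠀⠀⠀
⠀⠀⠴⠒⠴⠒⠒⠒⠒⠀⠀⠀⠀⠀
⠿⠂⠒⠴⠴⣿⣿⣿⠂⠂⠀⠀⠀⠀
⣿⣿⣿⠒⠒⠒⠒⠿⠴⣿⠀⠀⠀⠀
⣿⠒⣿⣾⠒⠂⠒⠂⠒⠒⣿⠿⣿⠂
⠒⣿⠂⠒⠿⣿⠂⠒⠒⠂⠂⠒⠴⠒
⠒⣿⣿⣿⠒⣿⣿⣿⣿⠒⣿⠒⠒⠂
⠀⠀⠀⠀⠴⠒⠒⣿⣿⠒⠂⠿⣿⠒
⠀⠀⠀⠀⠴⣿⣿⠂⠒⠒⠒⠿⣿⠂
⠀⠀⠀⠀⣿⠴⣿⠒⣿⠒⠒⠀⠀⠀
⠀⠀⠀⠀⣿⠒⠒⠿⠂⠂⠒⠀⠀⠀
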